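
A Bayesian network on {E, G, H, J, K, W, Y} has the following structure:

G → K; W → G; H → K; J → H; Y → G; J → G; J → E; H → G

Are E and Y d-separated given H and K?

No

There are 3 undirected paths between E and Y; checking each against the conditioning set {H, K}:
  1. E ← J → G ← Y — J:fork[open]; G:collider[open] ⇒ active
  2. E ← J → H → G ← Y — J:fork[open]; H:chain[blocks]; G:collider[open] ⇒ blocked
  3. E ← J → H → K ← G ← Y — J:fork[open]; H:chain[blocks]; K:collider[open]; G:chain[open] ⇒ blocked
Because an active path exists, E and Y are not d-separated.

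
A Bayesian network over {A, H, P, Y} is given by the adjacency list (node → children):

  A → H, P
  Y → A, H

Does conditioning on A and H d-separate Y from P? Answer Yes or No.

There are 2 undirected paths between Y and P; checking each against the conditioning set {A, H}:
Path 1: Y → A → P
  A is a chain here and A is conditioned on, so the path is blocked at A.
Path 2: Y → H ← A → P
  A is a fork here and A is conditioned on, so the path is blocked at A.
All paths are blocked; Y ⊥ P | {A, H} holds.

Yes — Y and P are d-separated given {A, H}.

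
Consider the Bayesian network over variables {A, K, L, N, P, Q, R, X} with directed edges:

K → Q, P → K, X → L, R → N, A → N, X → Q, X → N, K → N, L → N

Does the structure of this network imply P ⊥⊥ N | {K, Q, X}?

There are 3 undirected paths between P and N; checking each against the conditioning set {K, Q, X}:
  1. P → K → Q ← X → L → N — K:chain[blocks]; Q:collider[open]; X:fork[blocks]; L:chain[open] ⇒ blocked
  2. P → K → Q ← X → N — K:chain[blocks]; Q:collider[open]; X:fork[blocks] ⇒ blocked
  3. P → K → N — K:chain[blocks] ⇒ blocked
Every path is blocked, so P and N are d-separated given {K, Q, X}.

Yes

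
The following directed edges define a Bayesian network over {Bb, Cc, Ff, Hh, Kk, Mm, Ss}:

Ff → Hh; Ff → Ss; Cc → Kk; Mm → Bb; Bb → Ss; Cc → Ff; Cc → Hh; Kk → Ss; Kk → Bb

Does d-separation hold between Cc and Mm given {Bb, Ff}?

No

Enumerating the 6 paths from Cc to Mm and testing each for blocking by {Bb, Ff}:
Path 1: Cc → Hh ← Ff → Ss ← Kk → Bb ← Mm
  Hh is a collider here and neither Hh nor any of its descendants is conditioned on, so the collider stays closed — the path is blocked at Hh.
Path 2: Cc → Hh ← Ff → Ss ← Bb ← Mm
  Hh is a collider here and neither Hh nor any of its descendants is conditioned on, so the collider stays closed — the path is blocked at Hh.
Path 3: Cc → Kk → Bb ← Mm
  Kk is a chain and Kk is not conditioned on; Bb is a collider and Bb is conditioned on, which opens it — no node blocks this path, so it is active.
Path 4: Cc → Kk → Ss ← Bb ← Mm
  Ss is a collider here and neither Ss nor any of its descendants is conditioned on, so the collider stays closed — the path is blocked at Ss.
Path 5: Cc → Ff → Ss ← Kk → Bb ← Mm
  Ff is a chain here and Ff is conditioned on, so the path is blocked at Ff.
Path 6: Cc → Ff → Ss ← Bb ← Mm
  Ff is a chain here and Ff is conditioned on, so the path is blocked at Ff.
Because an active path exists, Cc and Mm are not d-separated.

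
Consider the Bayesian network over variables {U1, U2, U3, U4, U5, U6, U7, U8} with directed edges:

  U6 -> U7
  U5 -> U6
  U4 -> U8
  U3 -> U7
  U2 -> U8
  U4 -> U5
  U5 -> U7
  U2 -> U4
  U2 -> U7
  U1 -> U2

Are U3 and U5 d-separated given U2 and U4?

Enumerating the 4 paths from U3 to U5 and testing each for blocking by {U2, U4}:
Path 1: U3 → U7 ← U2 → U4 → U5
  U7 is a collider here and neither U7 nor any of its descendants is conditioned on, so the collider stays closed — the path is blocked at U7.
Path 2: U3 → U7 ← U2 → U8 ← U4 → U5
  U7 is a collider here and neither U7 nor any of its descendants is conditioned on, so the collider stays closed — the path is blocked at U7.
Path 3: U3 → U7 ← U5
  U7 is a collider here and neither U7 nor any of its descendants is conditioned on, so the collider stays closed — the path is blocked at U7.
Path 4: U3 → U7 ← U6 ← U5
  U7 is a collider here and neither U7 nor any of its descendants is conditioned on, so the collider stays closed — the path is blocked at U7.
Since every path is blocked, d-separation holds.

Yes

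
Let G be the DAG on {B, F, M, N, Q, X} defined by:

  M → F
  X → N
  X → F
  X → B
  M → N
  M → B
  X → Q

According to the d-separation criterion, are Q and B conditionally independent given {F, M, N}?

No — Q and B are not d-separated given {F, M, N}.

We examine all 3 paths between Q and B:
  1. Q ← X → F ← M → B — X:fork[open]; F:collider[open]; M:fork[blocks] ⇒ blocked
  2. Q ← X → B — X:fork[open] ⇒ active
  3. Q ← X → N ← M → B — X:fork[open]; N:collider[open]; M:fork[blocks] ⇒ blocked
At least one path is unblocked, so d-separation fails.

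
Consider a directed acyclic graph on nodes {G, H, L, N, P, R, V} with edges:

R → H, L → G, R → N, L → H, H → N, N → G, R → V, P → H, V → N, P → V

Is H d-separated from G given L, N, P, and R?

Yes — H and G are d-separated given {L, N, P, R}.

Enumerating the 6 paths from H to G and testing each for blocking by {L, N, P, R}:
  1. H ← R → V → N → G — R:fork[blocks]; V:chain[open]; N:chain[blocks] ⇒ blocked
  2. H ← R → N → G — R:fork[blocks]; N:chain[blocks] ⇒ blocked
  3. H ← P → V ← R → N → G — P:fork[blocks]; V:collider[open]; R:fork[blocks]; N:chain[blocks] ⇒ blocked
  4. H ← P → V → N → G — P:fork[blocks]; V:chain[open]; N:chain[blocks] ⇒ blocked
  5. H ← L → G — L:fork[blocks] ⇒ blocked
  6. H → N → G — N:chain[blocks] ⇒ blocked
All paths are blocked; H ⊥ G | {L, N, P, R} holds.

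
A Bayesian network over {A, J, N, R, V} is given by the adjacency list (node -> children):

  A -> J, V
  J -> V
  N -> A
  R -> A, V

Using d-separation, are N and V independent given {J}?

No

We examine all 3 paths between N and V:
  1. N → A → J → V — A:chain[open]; J:chain[blocks] ⇒ blocked
  2. N → A → V — A:chain[open] ⇒ active
  3. N → A ← R → V — A:collider[open]; R:fork[open] ⇒ active
At least one path is unblocked, so d-separation fails.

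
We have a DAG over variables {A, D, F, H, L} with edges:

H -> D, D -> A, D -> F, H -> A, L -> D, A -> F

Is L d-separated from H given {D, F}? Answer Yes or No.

3 paths connect L and H; each must be blocked for d-separation to hold:
Path 1: L → D → A ← H
  D is a chain here and D is conditioned on, so the path is blocked at D.
Path 2: L → D → F ← A ← H
  D is a chain here and D is conditioned on, so the path is blocked at D.
Path 3: L → D ← H
  D is a collider and D is conditioned on, which opens it — no node blocks this path, so it is active.
At least one path is unblocked, so d-separation fails.

No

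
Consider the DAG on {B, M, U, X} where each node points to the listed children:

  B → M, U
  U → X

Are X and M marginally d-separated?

No

There is one path between X and M:
  1. X ← U ← B → M — U:chain[open]; B:fork[open] ⇒ active
Since the path X ← U ← B → M is active, X and M are not d-separated given ∅.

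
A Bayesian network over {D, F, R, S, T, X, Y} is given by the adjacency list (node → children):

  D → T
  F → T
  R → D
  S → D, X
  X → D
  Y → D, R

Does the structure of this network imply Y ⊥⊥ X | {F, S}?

Yes — Y and X are d-separated given {F, S}.

4 paths connect Y and X; each must be blocked for d-separation to hold:
Path 1: Y → D ← S → X
  D is a collider here and neither D nor any of its descendants is conditioned on, so the collider stays closed — the path is blocked at D.
Path 2: Y → D ← X
  D is a collider here and neither D nor any of its descendants is conditioned on, so the collider stays closed — the path is blocked at D.
Path 3: Y → R → D ← S → X
  D is a collider here and neither D nor any of its descendants is conditioned on, so the collider stays closed — the path is blocked at D.
Path 4: Y → R → D ← X
  D is a collider here and neither D nor any of its descendants is conditioned on, so the collider stays closed — the path is blocked at D.
Every path is blocked, so Y and X are d-separated given {F, S}.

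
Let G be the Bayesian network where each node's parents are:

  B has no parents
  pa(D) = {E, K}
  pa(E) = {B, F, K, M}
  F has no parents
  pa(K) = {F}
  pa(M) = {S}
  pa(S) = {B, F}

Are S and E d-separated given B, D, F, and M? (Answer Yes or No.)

We examine all 5 paths between S and E:
Path 1: S ← B → E
  B is a fork here and B is conditioned on, so the path is blocked at B.
Path 2: S ← F → K → D ← E
  F is a fork here and F is conditioned on, so the path is blocked at F.
Path 3: S ← F → K → E
  F is a fork here and F is conditioned on, so the path is blocked at F.
Path 4: S ← F → E
  F is a fork here and F is conditioned on, so the path is blocked at F.
Path 5: S → M → E
  M is a chain here and M is conditioned on, so the path is blocked at M.
Since every path is blocked, d-separation holds.

Yes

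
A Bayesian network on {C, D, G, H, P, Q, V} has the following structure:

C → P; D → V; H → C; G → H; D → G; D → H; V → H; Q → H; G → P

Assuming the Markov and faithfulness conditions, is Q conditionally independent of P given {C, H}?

There are 4 undirected paths between Q and P; checking each against the conditioning set {C, H}:
Path 1: Q → H ← D → G → P
  H is a collider and H is conditioned on, which opens it; D is a fork and D is not conditioned on; G is a chain and G is not conditioned on — no node blocks this path, so it is active.
Path 2: Q → H ← G → P
  H is a collider and H is conditioned on, which opens it; G is a fork and G is not conditioned on — no node blocks this path, so it is active.
Path 3: Q → H → C → P
  H is a chain here and H is conditioned on, so the path is blocked at H.
Path 4: Q → H ← V ← D → G → P
  H is a collider and H is conditioned on, which opens it; V is a chain and V is not conditioned on; D is a fork and D is not conditioned on; G is a chain and G is not conditioned on — no node blocks this path, so it is active.
At least one path is unblocked, so d-separation fails.

No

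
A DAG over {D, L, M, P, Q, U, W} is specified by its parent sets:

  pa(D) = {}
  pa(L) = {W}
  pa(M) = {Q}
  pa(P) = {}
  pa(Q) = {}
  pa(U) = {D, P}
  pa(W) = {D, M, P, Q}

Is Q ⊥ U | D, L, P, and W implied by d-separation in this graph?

Enumerating the 4 paths from Q to U and testing each for blocking by {D, L, P, W}:
Path 1: Q → W ← D → U
  D is a fork here and D is conditioned on, so the path is blocked at D.
Path 2: Q → W ← P → U
  P is a fork here and P is conditioned on, so the path is blocked at P.
Path 3: Q → M → W ← D → U
  D is a fork here and D is conditioned on, so the path is blocked at D.
Path 4: Q → M → W ← P → U
  P is a fork here and P is conditioned on, so the path is blocked at P.
All paths are blocked; Q ⊥ U | {D, L, P, W} holds.

Yes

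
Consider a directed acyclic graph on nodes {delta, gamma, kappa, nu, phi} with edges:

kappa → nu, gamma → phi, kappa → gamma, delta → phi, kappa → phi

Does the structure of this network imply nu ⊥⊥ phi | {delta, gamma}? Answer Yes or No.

There are 2 undirected paths between nu and phi; checking each against the conditioning set {delta, gamma}:
  1. nu ← kappa → gamma → phi — kappa:fork[open]; gamma:chain[blocks] ⇒ blocked
  2. nu ← kappa → phi — kappa:fork[open] ⇒ active
Because an active path exists, nu and phi are not d-separated.

No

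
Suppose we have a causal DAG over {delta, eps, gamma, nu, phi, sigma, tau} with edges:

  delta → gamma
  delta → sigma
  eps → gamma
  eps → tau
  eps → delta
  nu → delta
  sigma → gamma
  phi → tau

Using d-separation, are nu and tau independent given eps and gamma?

Enumerating the 3 paths from nu to tau and testing each for blocking by {eps, gamma}:
Path 1: nu → delta → gamma ← eps → tau
  eps is a fork here and eps is conditioned on, so the path is blocked at eps.
Path 2: nu → delta ← eps → tau
  eps is a fork here and eps is conditioned on, so the path is blocked at eps.
Path 3: nu → delta → sigma → gamma ← eps → tau
  eps is a fork here and eps is conditioned on, so the path is blocked at eps.
All paths are blocked; nu ⊥ tau | {eps, gamma} holds.

Yes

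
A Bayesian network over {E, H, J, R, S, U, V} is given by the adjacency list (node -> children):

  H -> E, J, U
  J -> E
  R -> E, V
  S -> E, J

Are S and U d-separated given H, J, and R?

We examine all 4 paths between S and U:
Path 1: S → J ← H → U
  H is a fork here and H is conditioned on, so the path is blocked at H.
Path 2: S → J → E ← H → U
  J is a chain here and J is conditioned on, so the path is blocked at J.
Path 3: S → E ← J ← H → U
  E is a collider here and neither E nor any of its descendants is conditioned on, so the collider stays closed — the path is blocked at E.
Path 4: S → E ← H → U
  E is a collider here and neither E nor any of its descendants is conditioned on, so the collider stays closed — the path is blocked at E.
Every path is blocked, so S and U are d-separated given {H, J, R}.

Yes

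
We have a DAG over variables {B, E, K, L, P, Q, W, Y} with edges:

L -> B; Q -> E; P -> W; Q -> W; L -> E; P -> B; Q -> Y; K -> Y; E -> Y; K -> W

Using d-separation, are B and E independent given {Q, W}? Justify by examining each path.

There are 5 undirected paths between B and E; checking each against the conditioning set {Q, W}:
  1. B ← L → E — L:fork[open] ⇒ active
  2. B ← P → W ← K → Y ← E — P:fork[open]; W:collider[open]; K:fork[open]; Y:collider[blocks] ⇒ blocked
  3. B ← P → W ← K → Y ← Q → E — P:fork[open]; W:collider[open]; K:fork[open]; Y:collider[blocks]; Q:fork[blocks] ⇒ blocked
  4. B ← P → W ← Q → E — P:fork[open]; W:collider[open]; Q:fork[blocks] ⇒ blocked
  5. B ← P → W ← Q → Y ← E — P:fork[open]; W:collider[open]; Q:fork[blocks]; Y:collider[blocks] ⇒ blocked
Because an active path exists, B and E are not d-separated.

No — B and E are not d-separated given {Q, W}.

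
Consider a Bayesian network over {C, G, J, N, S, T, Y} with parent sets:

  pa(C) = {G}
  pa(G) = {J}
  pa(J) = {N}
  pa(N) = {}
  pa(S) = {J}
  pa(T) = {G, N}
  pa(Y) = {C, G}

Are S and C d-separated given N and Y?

Enumerating the 4 paths from S to C and testing each for blocking by {N, Y}:
Path 1: S ← J → G → Y ← C
  J is a fork and J is not conditioned on; G is a chain and G is not conditioned on; Y is a collider and Y is conditioned on, which opens it — no node blocks this path, so it is active.
Path 2: S ← J → G → C
  J is a fork and J is not conditioned on; G is a chain and G is not conditioned on — no node blocks this path, so it is active.
Path 3: S ← J ← N → T ← G → Y ← C
  N is a fork here and N is conditioned on, so the path is blocked at N.
Path 4: S ← J ← N → T ← G → C
  N is a fork here and N is conditioned on, so the path is blocked at N.
Since the path S ← J → G → Y ← C is active, S and C are not d-separated given {N, Y}.

No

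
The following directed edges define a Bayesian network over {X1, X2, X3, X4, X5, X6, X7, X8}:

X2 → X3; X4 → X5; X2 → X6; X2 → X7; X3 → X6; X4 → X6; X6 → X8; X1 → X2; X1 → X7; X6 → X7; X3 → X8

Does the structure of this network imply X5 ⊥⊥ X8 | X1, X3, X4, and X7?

Enumerating the 5 paths from X5 to X8 and testing each for blocking by {X1, X3, X4, X7}:
  1. X5 ← X4 → X6 → X8 — X4:fork[blocks]; X6:chain[open] ⇒ blocked
  2. X5 ← X4 → X6 ← X2 → X3 → X8 — X4:fork[blocks]; X6:collider[open]; X2:fork[open]; X3:chain[blocks] ⇒ blocked
  3. X5 ← X4 → X6 ← X3 → X8 — X4:fork[blocks]; X6:collider[open]; X3:fork[blocks] ⇒ blocked
  4. X5 ← X4 → X6 → X7 ← X2 → X3 → X8 — X4:fork[blocks]; X6:chain[open]; X7:collider[open]; X2:fork[open]; X3:chain[blocks] ⇒ blocked
  5. X5 ← X4 → X6 → X7 ← X1 → X2 → X3 → X8 — X4:fork[blocks]; X6:chain[open]; X7:collider[open]; X1:fork[blocks]; X2:chain[open]; X3:chain[blocks] ⇒ blocked
Since every path is blocked, d-separation holds.

Yes — X5 and X8 are d-separated given {X1, X3, X4, X7}.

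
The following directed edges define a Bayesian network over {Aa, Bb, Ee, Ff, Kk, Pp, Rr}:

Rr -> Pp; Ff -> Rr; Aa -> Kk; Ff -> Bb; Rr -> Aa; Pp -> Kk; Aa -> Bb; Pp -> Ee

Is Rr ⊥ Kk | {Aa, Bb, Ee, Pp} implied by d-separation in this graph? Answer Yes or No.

3 paths connect Rr and Kk; each must be blocked for d-separation to hold:
Path 1: Rr → Aa → Kk
  Aa is a chain here and Aa is conditioned on, so the path is blocked at Aa.
Path 2: Rr → Pp → Kk
  Pp is a chain here and Pp is conditioned on, so the path is blocked at Pp.
Path 3: Rr ← Ff → Bb ← Aa → Kk
  Aa is a fork here and Aa is conditioned on, so the path is blocked at Aa.
Every path is blocked, so Rr and Kk are d-separated given {Aa, Bb, Ee, Pp}.

Yes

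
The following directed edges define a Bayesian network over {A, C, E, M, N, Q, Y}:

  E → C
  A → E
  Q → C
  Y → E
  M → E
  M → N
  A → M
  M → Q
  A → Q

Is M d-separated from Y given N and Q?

5 paths connect M and Y; each must be blocked for d-separation to hold:
Path 1: M ← A → E ← Y
  E is a collider here and neither E nor any of its descendants is conditioned on, so the collider stays closed — the path is blocked at E.
Path 2: M ← A → Q → C ← E ← Y
  Q is a chain here and Q is conditioned on, so the path is blocked at Q.
Path 3: M → E ← Y
  E is a collider here and neither E nor any of its descendants is conditioned on, so the collider stays closed — the path is blocked at E.
Path 4: M → Q → C ← E ← Y
  Q is a chain here and Q is conditioned on, so the path is blocked at Q.
Path 5: M → Q ← A → E ← Y
  E is a collider here and neither E nor any of its descendants is conditioned on, so the collider stays closed — the path is blocked at E.
Every path is blocked, so M and Y are d-separated given {N, Q}.

Yes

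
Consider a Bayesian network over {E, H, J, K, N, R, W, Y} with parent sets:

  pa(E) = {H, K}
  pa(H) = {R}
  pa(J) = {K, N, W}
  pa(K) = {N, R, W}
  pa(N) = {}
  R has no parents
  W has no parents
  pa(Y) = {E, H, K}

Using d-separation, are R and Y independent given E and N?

There are 6 undirected paths between R and Y; checking each against the conditioning set {E, N}:
  1. R → K → Y — K:chain[open] ⇒ active
  2. R → K → E → Y — K:chain[open]; E:chain[blocks] ⇒ blocked
  3. R → K → E ← H → Y — K:chain[open]; E:collider[open]; H:fork[open] ⇒ active
  4. R → H → Y — H:chain[open] ⇒ active
  5. R → H → E → Y — H:chain[open]; E:chain[blocks] ⇒ blocked
  6. R → H → E ← K → Y — H:chain[open]; E:collider[open]; K:fork[open] ⇒ active
Because an active path exists, R and Y are not d-separated.

No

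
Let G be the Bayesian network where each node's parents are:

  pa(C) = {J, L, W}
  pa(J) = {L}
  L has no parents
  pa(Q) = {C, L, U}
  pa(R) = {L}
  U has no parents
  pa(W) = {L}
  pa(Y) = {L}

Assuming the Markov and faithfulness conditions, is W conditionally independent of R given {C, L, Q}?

4 paths connect W and R; each must be blocked for d-separation to hold:
Path 1: W → C ← J ← L → R
  L is a fork here and L is conditioned on, so the path is blocked at L.
Path 2: W → C → Q ← L → R
  C is a chain here and C is conditioned on, so the path is blocked at C.
Path 3: W → C ← L → R
  L is a fork here and L is conditioned on, so the path is blocked at L.
Path 4: W ← L → R
  L is a fork here and L is conditioned on, so the path is blocked at L.
All paths are blocked; W ⊥ R | {C, L, Q} holds.

Yes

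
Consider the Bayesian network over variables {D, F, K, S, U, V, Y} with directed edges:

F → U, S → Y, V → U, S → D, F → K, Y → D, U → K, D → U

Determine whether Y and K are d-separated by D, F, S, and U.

Yes

There are 4 undirected paths between Y and K; checking each against the conditioning set {D, F, S, U}:
Path 1: Y ← S → D → U → K
  S is a fork here and S is conditioned on, so the path is blocked at S.
Path 2: Y ← S → D → U ← F → K
  S is a fork here and S is conditioned on, so the path is blocked at S.
Path 3: Y → D → U → K
  D is a chain here and D is conditioned on, so the path is blocked at D.
Path 4: Y → D → U ← F → K
  D is a chain here and D is conditioned on, so the path is blocked at D.
Since every path is blocked, d-separation holds.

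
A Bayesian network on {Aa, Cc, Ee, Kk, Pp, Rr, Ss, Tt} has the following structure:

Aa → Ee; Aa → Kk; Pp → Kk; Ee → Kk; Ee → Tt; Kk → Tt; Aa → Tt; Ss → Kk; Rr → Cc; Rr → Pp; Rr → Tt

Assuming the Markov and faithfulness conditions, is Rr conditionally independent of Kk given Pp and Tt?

Enumerating the 6 paths from Rr to Kk and testing each for blocking by {Pp, Tt}:
  1. Rr → Tt ← Ee ← Aa → Kk — Tt:collider[open]; Ee:chain[open]; Aa:fork[open] ⇒ active
  2. Rr → Tt ← Ee → Kk — Tt:collider[open]; Ee:fork[open] ⇒ active
  3. Rr → Tt ← Aa → Ee → Kk — Tt:collider[open]; Aa:fork[open]; Ee:chain[open] ⇒ active
  4. Rr → Tt ← Aa → Kk — Tt:collider[open]; Aa:fork[open] ⇒ active
  5. Rr → Tt ← Kk — Tt:collider[open] ⇒ active
  6. Rr → Pp → Kk — Pp:chain[blocks] ⇒ blocked
Because an active path exists, Rr and Kk are not d-separated.

No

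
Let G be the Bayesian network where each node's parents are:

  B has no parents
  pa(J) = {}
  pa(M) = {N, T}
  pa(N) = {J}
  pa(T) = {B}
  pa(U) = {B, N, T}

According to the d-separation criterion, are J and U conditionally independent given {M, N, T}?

Yes

We examine all 3 paths between J and U:
Path 1: J → N → M ← T ← B → U
  N is a chain here and N is conditioned on, so the path is blocked at N.
Path 2: J → N → M ← T → U
  N is a chain here and N is conditioned on, so the path is blocked at N.
Path 3: J → N → U
  N is a chain here and N is conditioned on, so the path is blocked at N.
Every path is blocked, so J and U are d-separated given {M, N, T}.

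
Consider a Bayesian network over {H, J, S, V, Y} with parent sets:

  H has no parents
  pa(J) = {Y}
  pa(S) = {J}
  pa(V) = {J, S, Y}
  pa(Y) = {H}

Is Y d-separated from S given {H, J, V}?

No

There are 4 undirected paths between Y and S; checking each against the conditioning set {H, J, V}:
Path 1: Y → J → S
  J is a chain here and J is conditioned on, so the path is blocked at J.
Path 2: Y → J → V ← S
  J is a chain here and J is conditioned on, so the path is blocked at J.
Path 3: Y → V ← S
  V is a collider and V is conditioned on, which opens it — no node blocks this path, so it is active.
Path 4: Y → V ← J → S
  J is a fork here and J is conditioned on, so the path is blocked at J.
At least one path is unblocked, so d-separation fails.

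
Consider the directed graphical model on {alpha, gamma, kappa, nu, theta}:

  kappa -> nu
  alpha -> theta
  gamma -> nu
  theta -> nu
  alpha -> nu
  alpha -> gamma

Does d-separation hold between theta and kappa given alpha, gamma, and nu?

No — theta and kappa are not d-separated given {alpha, gamma, nu}.

We examine all 3 paths between theta and kappa:
Path 1: theta → nu ← kappa
  nu is a collider and nu is conditioned on, which opens it — no node blocks this path, so it is active.
Path 2: theta ← alpha → nu ← kappa
  alpha is a fork here and alpha is conditioned on, so the path is blocked at alpha.
Path 3: theta ← alpha → gamma → nu ← kappa
  alpha is a fork here and alpha is conditioned on, so the path is blocked at alpha.
Since the path theta → nu ← kappa is active, theta and kappa are not d-separated given {alpha, gamma, nu}.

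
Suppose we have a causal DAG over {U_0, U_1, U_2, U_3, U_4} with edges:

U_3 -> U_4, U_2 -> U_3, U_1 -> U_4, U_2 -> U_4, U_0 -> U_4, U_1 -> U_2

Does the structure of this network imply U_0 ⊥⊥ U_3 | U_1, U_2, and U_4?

No

3 paths connect U_0 and U_3; each must be blocked for d-separation to hold:
Path 1: U_0 → U_4 ← U_3
  U_4 is a collider and U_4 is conditioned on, which opens it — no node blocks this path, so it is active.
Path 2: U_0 → U_4 ← U_1 → U_2 → U_3
  U_1 is a fork here and U_1 is conditioned on, so the path is blocked at U_1.
Path 3: U_0 → U_4 ← U_2 → U_3
  U_2 is a fork here and U_2 is conditioned on, so the path is blocked at U_2.
Since the path U_0 → U_4 ← U_3 is active, U_0 and U_3 are not d-separated given {U_1, U_2, U_4}.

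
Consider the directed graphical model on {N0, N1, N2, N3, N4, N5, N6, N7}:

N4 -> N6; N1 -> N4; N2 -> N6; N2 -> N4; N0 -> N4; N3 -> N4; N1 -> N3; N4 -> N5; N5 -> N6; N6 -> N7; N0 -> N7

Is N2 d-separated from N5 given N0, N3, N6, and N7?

No

6 paths connect N2 and N5; each must be blocked for d-separation to hold:
  1. N2 → N6 ← N5 — N6:collider[open] ⇒ active
  2. N2 → N6 ← N4 → N5 — N6:collider[open]; N4:fork[open] ⇒ active
  3. N2 → N6 → N7 ← N0 → N4 → N5 — N6:chain[blocks]; N7:collider[open]; N0:fork[blocks]; N4:chain[open] ⇒ blocked
  4. N2 → N4 → N5 — N4:chain[open] ⇒ active
  5. N2 → N4 → N6 ← N5 — N4:chain[open]; N6:collider[open] ⇒ active
  6. N2 → N4 ← N0 → N7 ← N6 ← N5 — N4:collider[open]; N0:fork[blocks]; N7:collider[open]; N6:chain[blocks] ⇒ blocked
At least one path is unblocked, so d-separation fails.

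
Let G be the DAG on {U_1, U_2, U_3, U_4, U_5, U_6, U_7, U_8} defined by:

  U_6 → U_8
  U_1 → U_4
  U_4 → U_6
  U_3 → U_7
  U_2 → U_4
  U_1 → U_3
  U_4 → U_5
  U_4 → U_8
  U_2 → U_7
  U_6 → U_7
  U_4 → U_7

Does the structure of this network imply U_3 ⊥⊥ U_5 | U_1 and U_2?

Yes

There are 5 undirected paths between U_3 and U_5; checking each against the conditioning set {U_1, U_2}:
  1. U_3 → U_7 ← U_2 → U_4 → U_5 — U_7:collider[blocks]; U_2:fork[blocks]; U_4:chain[open] ⇒ blocked
  2. U_3 → U_7 ← U_4 → U_5 — U_7:collider[blocks]; U_4:fork[open] ⇒ blocked
  3. U_3 → U_7 ← U_6 → U_8 ← U_4 → U_5 — U_7:collider[blocks]; U_6:fork[open]; U_8:collider[blocks]; U_4:fork[open] ⇒ blocked
  4. U_3 → U_7 ← U_6 ← U_4 → U_5 — U_7:collider[blocks]; U_6:chain[open]; U_4:fork[open] ⇒ blocked
  5. U_3 ← U_1 → U_4 → U_5 — U_1:fork[blocks]; U_4:chain[open] ⇒ blocked
Since every path is blocked, d-separation holds.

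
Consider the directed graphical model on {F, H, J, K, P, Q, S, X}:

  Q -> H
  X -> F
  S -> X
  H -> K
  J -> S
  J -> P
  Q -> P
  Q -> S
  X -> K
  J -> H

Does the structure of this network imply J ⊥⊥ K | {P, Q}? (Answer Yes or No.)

No

There are 6 undirected paths between J and K; checking each against the conditioning set {P, Q}:
Path 1: J → S → X → K
  S is a chain and S is not conditioned on; X is a chain and X is not conditioned on — no node blocks this path, so it is active.
Path 2: J → S ← Q → H → K
  S is a collider here and neither S nor any of its descendants is conditioned on, so the collider stays closed — the path is blocked at S.
Path 3: J → P ← Q → S → X → K
  Q is a fork here and Q is conditioned on, so the path is blocked at Q.
Path 4: J → P ← Q → H → K
  Q is a fork here and Q is conditioned on, so the path is blocked at Q.
Path 5: J → H → K
  H is a chain and H is not conditioned on — no node blocks this path, so it is active.
Path 6: J → H ← Q → S → X → K
  H is a collider here and neither H nor any of its descendants is conditioned on, so the collider stays closed — the path is blocked at H.
At least one path is unblocked, so d-separation fails.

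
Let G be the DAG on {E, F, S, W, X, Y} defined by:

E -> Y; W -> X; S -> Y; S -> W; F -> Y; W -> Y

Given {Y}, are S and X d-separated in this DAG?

No — S and X are not d-separated given {Y}.

We examine all 2 paths between S and X:
  1. S → W → X — W:chain[open] ⇒ active
  2. S → Y ← W → X — Y:collider[open]; W:fork[open] ⇒ active
At least one path is unblocked, so d-separation fails.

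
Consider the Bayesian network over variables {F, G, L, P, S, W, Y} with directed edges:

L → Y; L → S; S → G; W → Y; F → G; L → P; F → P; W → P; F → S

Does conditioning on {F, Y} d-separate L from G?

No

Enumerating the 6 paths from L to G and testing each for blocking by {F, Y}:
Path 1: L → P ← F → G
  P is a collider here and neither P nor any of its descendants is conditioned on, so the collider stays closed — the path is blocked at P.
Path 2: L → P ← F → S → G
  P is a collider here and neither P nor any of its descendants is conditioned on, so the collider stays closed — the path is blocked at P.
Path 3: L → Y ← W → P ← F → G
  P is a collider here and neither P nor any of its descendants is conditioned on, so the collider stays closed — the path is blocked at P.
Path 4: L → Y ← W → P ← F → S → G
  P is a collider here and neither P nor any of its descendants is conditioned on, so the collider stays closed — the path is blocked at P.
Path 5: L → S → G
  S is a chain and S is not conditioned on — no node blocks this path, so it is active.
Path 6: L → S ← F → G
  S is a collider here and neither S nor any of its descendants is conditioned on, so the collider stays closed — the path is blocked at S.
At least one path is unblocked, so d-separation fails.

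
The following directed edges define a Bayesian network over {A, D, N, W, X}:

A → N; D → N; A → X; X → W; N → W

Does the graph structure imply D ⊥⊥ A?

Enumerating the 2 paths from D to A and testing each for blocking by ∅:
Path 1: D → N → W ← X ← A
  W is a collider here and neither W nor any of its descendants is conditioned on, so the collider stays closed — the path is blocked at W.
Path 2: D → N ← A
  N is a collider here and neither N nor any of its descendants is conditioned on, so the collider stays closed — the path is blocked at N.
All paths are blocked; D ⊥ A | ∅ holds.

Yes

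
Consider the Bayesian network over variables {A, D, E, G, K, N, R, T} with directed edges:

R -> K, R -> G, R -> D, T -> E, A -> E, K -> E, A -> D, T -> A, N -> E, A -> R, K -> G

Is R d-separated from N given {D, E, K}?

No

Enumerating the 6 paths from R to N and testing each for blocking by {D, E, K}:
  1. R ← A ← T → E ← N — A:chain[open]; T:fork[open]; E:collider[open] ⇒ active
  2. R ← A → E ← N — A:fork[open]; E:collider[open] ⇒ active
  3. R → K → E ← N — K:chain[blocks]; E:collider[open] ⇒ blocked
  4. R → D ← A ← T → E ← N — D:collider[open]; A:chain[open]; T:fork[open]; E:collider[open] ⇒ active
  5. R → D ← A → E ← N — D:collider[open]; A:fork[open]; E:collider[open] ⇒ active
  6. R → G ← K → E ← N — G:collider[blocks]; K:fork[blocks]; E:collider[open] ⇒ blocked
At least one path is unblocked, so d-separation fails.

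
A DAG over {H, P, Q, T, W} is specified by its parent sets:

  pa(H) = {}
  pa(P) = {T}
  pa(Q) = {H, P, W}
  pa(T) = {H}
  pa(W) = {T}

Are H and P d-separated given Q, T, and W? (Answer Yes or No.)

Enumerating the 4 paths from H to P and testing each for blocking by {Q, T, W}:
Path 1: H → Q ← W ← T → P
  W is a chain here and W is conditioned on, so the path is blocked at W.
Path 2: H → Q ← P
  Q is a collider and Q is conditioned on, which opens it — no node blocks this path, so it is active.
Path 3: H → T → W → Q ← P
  T is a chain here and T is conditioned on, so the path is blocked at T.
Path 4: H → T → P
  T is a chain here and T is conditioned on, so the path is blocked at T.
Since the path H → Q ← P is active, H and P are not d-separated given {Q, T, W}.

No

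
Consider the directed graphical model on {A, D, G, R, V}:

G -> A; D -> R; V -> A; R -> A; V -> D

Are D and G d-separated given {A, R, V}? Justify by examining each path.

Yes

We examine all 2 paths between D and G:
Path 1: D ← V → A ← G
  V is a fork here and V is conditioned on, so the path is blocked at V.
Path 2: D → R → A ← G
  R is a chain here and R is conditioned on, so the path is blocked at R.
Every path is blocked, so D and G are d-separated given {A, R, V}.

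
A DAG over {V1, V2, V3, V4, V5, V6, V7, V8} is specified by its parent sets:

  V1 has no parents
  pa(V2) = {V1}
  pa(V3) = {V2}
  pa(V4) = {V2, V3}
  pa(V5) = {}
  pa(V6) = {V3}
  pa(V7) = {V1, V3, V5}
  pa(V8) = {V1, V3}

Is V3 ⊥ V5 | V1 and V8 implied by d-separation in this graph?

4 paths connect V3 and V5; each must be blocked for d-separation to hold:
Path 1: V3 → V4 ← V2 ← V1 → V7 ← V5
  V4 is a collider here and neither V4 nor any of its descendants is conditioned on, so the collider stays closed — the path is blocked at V4.
Path 2: V3 → V8 ← V1 → V7 ← V5
  V1 is a fork here and V1 is conditioned on, so the path is blocked at V1.
Path 3: V3 ← V2 ← V1 → V7 ← V5
  V1 is a fork here and V1 is conditioned on, so the path is blocked at V1.
Path 4: V3 → V7 ← V5
  V7 is a collider here and neither V7 nor any of its descendants is conditioned on, so the collider stays closed — the path is blocked at V7.
Every path is blocked, so V3 and V5 are d-separated given {V1, V8}.

Yes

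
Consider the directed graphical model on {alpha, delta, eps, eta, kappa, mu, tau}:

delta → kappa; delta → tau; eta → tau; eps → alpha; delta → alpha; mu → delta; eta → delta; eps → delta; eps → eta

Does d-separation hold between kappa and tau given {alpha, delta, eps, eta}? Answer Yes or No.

Yes — kappa and tau are d-separated given {alpha, delta, eps, eta}.

Enumerating the 4 paths from kappa to tau and testing each for blocking by {alpha, delta, eps, eta}:
  1. kappa ← delta ← eta → tau — delta:chain[blocks]; eta:fork[blocks] ⇒ blocked
  2. kappa ← delta ← eps → eta → tau — delta:chain[blocks]; eps:fork[blocks]; eta:chain[blocks] ⇒ blocked
  3. kappa ← delta → tau — delta:fork[blocks] ⇒ blocked
  4. kappa ← delta → alpha ← eps → eta → tau — delta:fork[blocks]; alpha:collider[open]; eps:fork[blocks]; eta:chain[blocks] ⇒ blocked
All paths are blocked; kappa ⊥ tau | {alpha, delta, eps, eta} holds.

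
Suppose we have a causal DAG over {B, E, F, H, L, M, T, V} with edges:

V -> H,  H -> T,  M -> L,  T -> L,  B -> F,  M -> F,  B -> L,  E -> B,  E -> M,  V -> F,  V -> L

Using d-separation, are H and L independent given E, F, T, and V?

There are 6 undirected paths between H and L; checking each against the conditioning set {E, F, T, V}:
Path 1: H → T → L
  T is a chain here and T is conditioned on, so the path is blocked at T.
Path 2: H ← V → F ← B ← E → M → L
  V is a fork here and V is conditioned on, so the path is blocked at V.
Path 3: H ← V → F ← B → L
  V is a fork here and V is conditioned on, so the path is blocked at V.
Path 4: H ← V → F ← M ← E → B → L
  V is a fork here and V is conditioned on, so the path is blocked at V.
Path 5: H ← V → F ← M → L
  V is a fork here and V is conditioned on, so the path is blocked at V.
Path 6: H ← V → L
  V is a fork here and V is conditioned on, so the path is blocked at V.
All paths are blocked; H ⊥ L | {E, F, T, V} holds.

Yes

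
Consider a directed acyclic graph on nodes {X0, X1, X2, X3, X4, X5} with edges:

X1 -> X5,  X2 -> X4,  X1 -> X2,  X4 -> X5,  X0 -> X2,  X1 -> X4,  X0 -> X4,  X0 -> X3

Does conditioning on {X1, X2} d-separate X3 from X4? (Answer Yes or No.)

There are 4 undirected paths between X3 and X4; checking each against the conditioning set {X1, X2}:
  1. X3 ← X0 → X4 — X0:fork[open] ⇒ active
  2. X3 ← X0 → X2 ← X1 → X4 — X0:fork[open]; X2:collider[open]; X1:fork[blocks] ⇒ blocked
  3. X3 ← X0 → X2 ← X1 → X5 ← X4 — X0:fork[open]; X2:collider[open]; X1:fork[blocks]; X5:collider[blocks] ⇒ blocked
  4. X3 ← X0 → X2 → X4 — X0:fork[open]; X2:chain[blocks] ⇒ blocked
Because an active path exists, X3 and X4 are not d-separated.

No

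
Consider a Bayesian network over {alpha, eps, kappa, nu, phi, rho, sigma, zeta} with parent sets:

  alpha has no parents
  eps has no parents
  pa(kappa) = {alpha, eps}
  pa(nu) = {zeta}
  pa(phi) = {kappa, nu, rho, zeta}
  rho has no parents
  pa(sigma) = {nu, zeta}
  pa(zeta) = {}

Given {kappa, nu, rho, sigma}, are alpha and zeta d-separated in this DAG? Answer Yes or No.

There are 3 undirected paths between alpha and zeta; checking each against the conditioning set {kappa, nu, rho, sigma}:
Path 1: alpha → kappa → phi ← zeta
  kappa is a chain here and kappa is conditioned on, so the path is blocked at kappa.
Path 2: alpha → kappa → phi ← nu ← zeta
  kappa is a chain here and kappa is conditioned on, so the path is blocked at kappa.
Path 3: alpha → kappa → phi ← nu → sigma ← zeta
  kappa is a chain here and kappa is conditioned on, so the path is blocked at kappa.
All paths are blocked; alpha ⊥ zeta | {kappa, nu, rho, sigma} holds.

Yes — alpha and zeta are d-separated given {kappa, nu, rho, sigma}.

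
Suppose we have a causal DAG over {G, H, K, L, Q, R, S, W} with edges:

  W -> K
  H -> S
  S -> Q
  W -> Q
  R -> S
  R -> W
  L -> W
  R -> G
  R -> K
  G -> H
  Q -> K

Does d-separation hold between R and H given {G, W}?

6 paths connect R and H; each must be blocked for d-separation to hold:
  1. R → G → H — G:chain[blocks] ⇒ blocked
  2. R → S ← H — S:collider[blocks] ⇒ blocked
  3. R → K ← Q ← S ← H — K:collider[blocks]; Q:chain[open]; S:chain[open] ⇒ blocked
  4. R → K ← W → Q ← S ← H — K:collider[blocks]; W:fork[blocks]; Q:collider[blocks]; S:chain[open] ⇒ blocked
  5. R → W → K ← Q ← S ← H — W:chain[blocks]; K:collider[blocks]; Q:chain[open]; S:chain[open] ⇒ blocked
  6. R → W → Q ← S ← H — W:chain[blocks]; Q:collider[blocks]; S:chain[open] ⇒ blocked
All paths are blocked; R ⊥ H | {G, W} holds.

Yes — R and H are d-separated given {G, W}.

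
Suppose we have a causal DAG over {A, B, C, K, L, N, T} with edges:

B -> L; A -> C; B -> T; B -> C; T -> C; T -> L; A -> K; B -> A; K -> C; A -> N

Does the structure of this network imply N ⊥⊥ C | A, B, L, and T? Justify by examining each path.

Enumerating the 5 paths from N to C and testing each for blocking by {A, B, L, T}:
  1. N ← A ← B → T → C — A:chain[blocks]; B:fork[blocks]; T:chain[blocks] ⇒ blocked
  2. N ← A ← B → L ← T → C — A:chain[blocks]; B:fork[blocks]; L:collider[open]; T:fork[blocks] ⇒ blocked
  3. N ← A ← B → C — A:chain[blocks]; B:fork[blocks] ⇒ blocked
  4. N ← A → K → C — A:fork[blocks]; K:chain[open] ⇒ blocked
  5. N ← A → C — A:fork[blocks] ⇒ blocked
All paths are blocked; N ⊥ C | {A, B, L, T} holds.

Yes — N and C are d-separated given {A, B, L, T}.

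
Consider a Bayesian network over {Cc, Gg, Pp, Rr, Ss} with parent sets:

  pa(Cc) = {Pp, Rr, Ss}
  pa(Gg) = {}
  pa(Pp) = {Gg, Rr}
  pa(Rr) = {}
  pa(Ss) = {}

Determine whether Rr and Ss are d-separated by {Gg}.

2 paths connect Rr and Ss; each must be blocked for d-separation to hold:
Path 1: Rr → Cc ← Ss
  Cc is a collider here and neither Cc nor any of its descendants is conditioned on, so the collider stays closed — the path is blocked at Cc.
Path 2: Rr → Pp → Cc ← Ss
  Cc is a collider here and neither Cc nor any of its descendants is conditioned on, so the collider stays closed — the path is blocked at Cc.
Since every path is blocked, d-separation holds.

Yes — Rr and Ss are d-separated given {Gg}.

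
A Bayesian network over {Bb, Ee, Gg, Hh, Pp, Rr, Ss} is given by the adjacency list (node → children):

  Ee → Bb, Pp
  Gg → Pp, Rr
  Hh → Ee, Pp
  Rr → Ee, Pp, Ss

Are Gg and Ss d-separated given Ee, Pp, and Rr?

There are 4 undirected paths between Gg and Ss; checking each against the conditioning set {Ee, Pp, Rr}:
Path 1: Gg → Rr → Ss
  Rr is a chain here and Rr is conditioned on, so the path is blocked at Rr.
Path 2: Gg → Pp ← Rr → Ss
  Rr is a fork here and Rr is conditioned on, so the path is blocked at Rr.
Path 3: Gg → Pp ← Ee ← Rr → Ss
  Ee is a chain here and Ee is conditioned on, so the path is blocked at Ee.
Path 4: Gg → Pp ← Hh → Ee ← Rr → Ss
  Rr is a fork here and Rr is conditioned on, so the path is blocked at Rr.
Every path is blocked, so Gg and Ss are d-separated given {Ee, Pp, Rr}.

Yes — Gg and Ss are d-separated given {Ee, Pp, Rr}.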